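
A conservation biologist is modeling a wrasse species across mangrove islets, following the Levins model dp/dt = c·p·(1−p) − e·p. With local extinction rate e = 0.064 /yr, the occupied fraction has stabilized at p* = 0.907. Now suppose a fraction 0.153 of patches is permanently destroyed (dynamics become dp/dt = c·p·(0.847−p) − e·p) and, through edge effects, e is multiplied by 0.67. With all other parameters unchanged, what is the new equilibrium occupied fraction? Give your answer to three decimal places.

Balance c(1−p*) = e gives c = e/(1 − 0.90700) = 0.064/0.09300 = 0.68817.
New p* = 0.847 − e/c = 0.847 − 0.04288/0.68817 = 0.78469.

0.785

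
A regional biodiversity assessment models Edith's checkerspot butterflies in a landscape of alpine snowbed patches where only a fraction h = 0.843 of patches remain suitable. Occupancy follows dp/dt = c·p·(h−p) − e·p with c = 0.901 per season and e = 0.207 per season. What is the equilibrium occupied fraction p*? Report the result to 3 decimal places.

Setting dp/dt = 0 and dividing by p* gives c·(h−p*) = e.
So p* = h − e/c = 0.843 − 0.207/0.901 = 0.843 − 0.2297 = 0.6133.

0.613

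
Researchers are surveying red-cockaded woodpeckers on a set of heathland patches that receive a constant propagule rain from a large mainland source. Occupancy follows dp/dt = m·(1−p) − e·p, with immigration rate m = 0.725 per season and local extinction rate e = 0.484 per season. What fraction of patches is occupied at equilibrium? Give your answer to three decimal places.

0.600

At equilibrium the propagule rain into empty patches balances local extinction: m(1−p*) = e·p*.
p* = m/(m+e) = 0.725/(0.725+0.484) = 0.725/1.2090 = 0.5997.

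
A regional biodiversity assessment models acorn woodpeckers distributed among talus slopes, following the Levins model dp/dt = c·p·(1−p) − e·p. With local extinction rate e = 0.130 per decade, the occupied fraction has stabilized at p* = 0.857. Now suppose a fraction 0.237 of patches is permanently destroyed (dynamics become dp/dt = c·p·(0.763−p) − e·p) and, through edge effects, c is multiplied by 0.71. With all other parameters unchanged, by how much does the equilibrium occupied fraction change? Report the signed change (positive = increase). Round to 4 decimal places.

-0.2954

Balance c(1−p*) = e gives c = e/(1 − 0.85700) = 0.130/0.14300 = 0.90909.
New p* = 0.763 − e/c = 0.763 − 0.13000/0.64545 = 0.56159.
Δp* = 0.56159 − 0.85700 = -0.29541.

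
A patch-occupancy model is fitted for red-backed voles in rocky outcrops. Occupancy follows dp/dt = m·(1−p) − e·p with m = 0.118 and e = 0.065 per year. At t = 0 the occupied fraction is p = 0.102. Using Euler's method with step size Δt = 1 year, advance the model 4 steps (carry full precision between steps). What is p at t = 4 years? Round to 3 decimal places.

Update rule: p ← p + [m·(1−p) − e·p]·Δt with Δt = 1.
step 1: Δp = +0.09933, p = 0.20133
step 2: Δp = +0.08116, p = 0.28249
step 3: Δp = +0.06630, p = 0.34879
step 4: Δp = +0.05417, p = 0.40296

0.403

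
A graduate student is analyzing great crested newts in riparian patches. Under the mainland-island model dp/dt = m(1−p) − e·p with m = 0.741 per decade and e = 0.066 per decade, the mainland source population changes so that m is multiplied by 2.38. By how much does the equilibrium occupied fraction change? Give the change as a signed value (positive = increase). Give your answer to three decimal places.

0.046

Before: p* = 0.741/(0.741+0.066) = 0.9182.
After: m = 1.76358, e = 0.066; p* = 1.76358/1.8296 = 0.9639.
Δp* = 0.9639 − 0.9182 = +0.0457.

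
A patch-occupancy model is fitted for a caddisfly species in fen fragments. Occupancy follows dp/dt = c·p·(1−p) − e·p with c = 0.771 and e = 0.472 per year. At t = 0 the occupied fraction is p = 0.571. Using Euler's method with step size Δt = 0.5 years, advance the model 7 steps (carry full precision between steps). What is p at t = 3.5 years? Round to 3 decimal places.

0.430

Update rule: p ← p + [c·p·(1−p) − e·p]·Δt with Δt = 0.5.
step 1: Δp = -0.04032, p = 0.53068
step 2: Δp = -0.02923, p = 0.50145
step 3: Δp = -0.02197, p = 0.47948
step 4: Δp = -0.01694, p = 0.46254
step 5: Δp = -0.01332, p = 0.44921
step 6: Δp = -0.01063, p = 0.43858
step 7: Δp = -0.00858, p = 0.42999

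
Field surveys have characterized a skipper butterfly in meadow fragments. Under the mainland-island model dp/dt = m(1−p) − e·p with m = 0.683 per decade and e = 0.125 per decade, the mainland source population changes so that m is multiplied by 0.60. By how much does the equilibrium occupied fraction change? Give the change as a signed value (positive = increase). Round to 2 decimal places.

-0.08

Before: p* = 0.683/(0.683+0.125) = 0.8453.
After: m = 0.4098, e = 0.125; p* = 0.4098/0.5348 = 0.7663.
Δp* = 0.7663 − 0.8453 = -0.0790.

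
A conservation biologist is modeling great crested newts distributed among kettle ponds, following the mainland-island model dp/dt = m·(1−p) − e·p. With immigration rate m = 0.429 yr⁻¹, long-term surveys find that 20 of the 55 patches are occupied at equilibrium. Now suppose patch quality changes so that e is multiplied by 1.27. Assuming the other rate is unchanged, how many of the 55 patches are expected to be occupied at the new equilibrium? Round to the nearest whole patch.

17

Observed p* = 20/55 = 0.36364.
Balance m(1−p*) = e·p* gives e = m(1−p*)/p* = 0.429×0.63636/0.36364 = 0.75074.
New p* = m/(m+e) = 0.42900/(0.42900+0.95344) = 0.31032.
Expected occupied = 55 × 0.31032 = 17.07 ≈ 17.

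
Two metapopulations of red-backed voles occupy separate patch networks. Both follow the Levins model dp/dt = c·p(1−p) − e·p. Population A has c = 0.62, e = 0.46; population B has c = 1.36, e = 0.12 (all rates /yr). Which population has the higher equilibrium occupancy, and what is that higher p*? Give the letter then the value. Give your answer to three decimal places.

B, 0.912

A: p*_A = 1 − 0.46/0.62 = 0.2581.
B: p*_B = 1 − 0.12/1.36 = 0.9118.
B is higher at 0.9118.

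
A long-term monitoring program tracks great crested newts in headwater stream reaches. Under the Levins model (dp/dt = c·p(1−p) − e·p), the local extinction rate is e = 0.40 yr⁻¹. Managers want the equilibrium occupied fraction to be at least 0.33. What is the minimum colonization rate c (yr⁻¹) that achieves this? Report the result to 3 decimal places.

p* = 1 − e/c ≥ 0.33 requires e/c ≤ 0.6700, i.e. c ≥ e/0.6700.
c_min = 0.40/0.6700 = 0.5970.

0.597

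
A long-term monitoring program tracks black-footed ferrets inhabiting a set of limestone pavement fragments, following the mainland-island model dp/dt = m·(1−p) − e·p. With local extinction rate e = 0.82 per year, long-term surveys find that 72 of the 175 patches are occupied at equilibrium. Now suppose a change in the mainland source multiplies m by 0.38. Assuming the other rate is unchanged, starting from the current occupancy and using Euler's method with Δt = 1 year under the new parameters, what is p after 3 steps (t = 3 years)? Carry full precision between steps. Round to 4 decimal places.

0.2099

Observed p* = 72/175 = 0.41143.
Balance m(1−p*) = e·p* gives m = e·p*/(1−p*) = 0.82×0.41143/0.58857 = 0.57320.
Starting from p₀ = 0.41143; update p ← p + (dp/dt)·Δt with the new parameters.
p: 0.41143 → 0.20226  (Δp = -0.20917)
p: 0.20226 → 0.21017  (Δp = +0.00791)
p: 0.21017 → 0.20987  (Δp = -0.00030)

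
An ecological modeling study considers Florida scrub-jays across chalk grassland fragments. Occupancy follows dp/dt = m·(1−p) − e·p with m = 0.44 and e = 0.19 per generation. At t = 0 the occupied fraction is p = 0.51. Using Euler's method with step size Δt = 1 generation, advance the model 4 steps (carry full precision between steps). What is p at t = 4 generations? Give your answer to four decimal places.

Update rule: p ← p + [m·(1−p) − e·p]·Δt with Δt = 1.
step 1: Δp = +0.11870, p = 0.62870
step 2: Δp = +0.04392, p = 0.67262
step 3: Δp = +0.01625, p = 0.68887
step 4: Δp = +0.00601, p = 0.69488

0.6949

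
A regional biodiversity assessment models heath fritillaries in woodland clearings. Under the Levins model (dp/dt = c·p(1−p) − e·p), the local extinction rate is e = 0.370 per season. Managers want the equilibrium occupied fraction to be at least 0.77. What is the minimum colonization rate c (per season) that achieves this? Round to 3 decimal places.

1.609

p* = 1 − e/c ≥ 0.77 requires e/c ≤ 0.2300, i.e. c ≥ e/0.2300.
c_min = 0.370/0.2300 = 1.6087.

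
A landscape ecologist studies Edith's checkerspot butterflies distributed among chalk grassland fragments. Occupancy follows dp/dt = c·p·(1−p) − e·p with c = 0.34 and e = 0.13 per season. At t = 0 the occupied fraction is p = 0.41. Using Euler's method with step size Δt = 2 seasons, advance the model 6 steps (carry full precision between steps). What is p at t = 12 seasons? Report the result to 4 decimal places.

Update rule: p ← p + [c·p·(1−p) − e·p]·Δt with Δt = 2.
step 1: Δp = +0.05789, p = 0.46789
step 2: Δp = +0.04765, p = 0.51554
step 3: Δp = +0.03580, p = 0.55133
step 4: Δp = +0.02486, p = 0.57620
step 5: Δp = +0.01624, p = 0.59244
step 6: Δp = +0.01016, p = 0.60259

0.6026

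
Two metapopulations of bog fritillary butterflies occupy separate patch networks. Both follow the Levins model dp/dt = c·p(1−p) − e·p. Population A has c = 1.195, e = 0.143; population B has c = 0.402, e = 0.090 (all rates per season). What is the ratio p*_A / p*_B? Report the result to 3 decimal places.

A: p*_A = 1 − 0.143/1.195 = 0.8803.
B: p*_B = 1 − 0.090/0.402 = 0.7761.
p*_A / p*_B = 0.8803/0.7761 = 1.1343.

1.134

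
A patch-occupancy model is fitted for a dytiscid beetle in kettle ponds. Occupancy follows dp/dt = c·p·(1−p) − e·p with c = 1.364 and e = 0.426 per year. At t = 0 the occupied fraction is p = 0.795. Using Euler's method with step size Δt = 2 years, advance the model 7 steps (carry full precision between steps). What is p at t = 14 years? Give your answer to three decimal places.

0.652

Update rule: p ← p + [c·p·(1−p) − e·p]·Δt with Δt = 2.
step 1: Δp = -0.23274, p = 0.56226
step 2: Δp = +0.19238, p = 0.75464
step 3: Δp = -0.13784, p = 0.61680
step 4: Δp = +0.11927, p = 0.73607
step 5: Δp = -0.09716, p = 0.63891
step 6: Δp = +0.08501, p = 0.72392
step 7: Δp = -0.07156, p = 0.65236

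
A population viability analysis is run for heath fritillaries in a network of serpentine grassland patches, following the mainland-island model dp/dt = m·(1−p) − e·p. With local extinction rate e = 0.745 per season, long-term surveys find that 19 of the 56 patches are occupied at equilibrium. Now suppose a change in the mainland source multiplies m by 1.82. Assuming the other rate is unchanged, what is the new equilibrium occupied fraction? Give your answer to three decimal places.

0.483

Observed p* = 19/56 = 0.33929.
Balance m(1−p*) = e·p* gives m = e·p*/(1−p*) = 0.745×0.33929/0.66071 = 0.38257.
New p* = m/(m+e) = 0.69628/(0.69628+0.74500) = 0.48310.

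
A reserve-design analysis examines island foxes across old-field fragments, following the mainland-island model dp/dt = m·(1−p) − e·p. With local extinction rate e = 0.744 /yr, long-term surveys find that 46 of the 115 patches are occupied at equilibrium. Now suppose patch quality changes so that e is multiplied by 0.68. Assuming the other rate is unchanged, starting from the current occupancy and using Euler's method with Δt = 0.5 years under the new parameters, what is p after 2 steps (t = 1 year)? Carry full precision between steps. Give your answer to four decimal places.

0.4714

Observed p* = 46/115 = 0.40000.
Balance m(1−p*) = e·p* gives m = e·p*/(1−p*) = 0.744×0.40000/0.60000 = 0.49600.
Starting from p₀ = 0.40000; update p ← p + (dp/dt)·Δt with the new parameters.
t = 0.5: p = 0.40000 + (+0.04762) = 0.44762
t = 1: p = 0.44762 + (+0.02376) = 0.47138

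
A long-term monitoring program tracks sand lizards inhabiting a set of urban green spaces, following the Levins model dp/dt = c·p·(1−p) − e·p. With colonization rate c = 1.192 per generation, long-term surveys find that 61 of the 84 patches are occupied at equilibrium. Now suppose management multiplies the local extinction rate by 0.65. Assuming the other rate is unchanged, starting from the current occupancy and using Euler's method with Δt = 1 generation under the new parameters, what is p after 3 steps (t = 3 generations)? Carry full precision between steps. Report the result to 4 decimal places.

0.8220

Observed p* = 61/84 = 0.72619.
Balance c(1−p*) = e gives e = 1.192×(1 − 0.72619) = 0.32638.
Starting from p₀ = 0.72619; update p ← p + (dp/dt)·Δt with the new parameters.
p: 0.72619 → 0.80915  (Δp = +0.08296)
p: 0.80915 → 0.82157  (Δp = +0.01242)
p: 0.82157 → 0.82201  (Δp = +0.00045)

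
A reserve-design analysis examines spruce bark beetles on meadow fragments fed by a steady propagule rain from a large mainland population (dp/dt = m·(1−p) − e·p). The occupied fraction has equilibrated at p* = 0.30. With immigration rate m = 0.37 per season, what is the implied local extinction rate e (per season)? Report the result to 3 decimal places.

At equilibrium m(1−p*) = e·p*, so e = m(1−p*)/p*.
e = 0.37 × 0.7000 / 0.30 = 0.8633.

0.863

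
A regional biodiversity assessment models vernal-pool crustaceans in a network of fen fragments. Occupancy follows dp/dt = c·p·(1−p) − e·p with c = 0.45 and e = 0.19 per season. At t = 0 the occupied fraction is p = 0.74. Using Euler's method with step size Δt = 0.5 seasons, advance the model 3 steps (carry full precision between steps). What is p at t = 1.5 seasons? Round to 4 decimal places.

0.6736

Update rule: p ← p + [c·p·(1−p) − e·p]·Δt with Δt = 0.5.
step 1: Δp = -0.02701, p = 0.71299
step 2: Δp = -0.02169, p = 0.69130
step 3: Δp = -0.01766, p = 0.67364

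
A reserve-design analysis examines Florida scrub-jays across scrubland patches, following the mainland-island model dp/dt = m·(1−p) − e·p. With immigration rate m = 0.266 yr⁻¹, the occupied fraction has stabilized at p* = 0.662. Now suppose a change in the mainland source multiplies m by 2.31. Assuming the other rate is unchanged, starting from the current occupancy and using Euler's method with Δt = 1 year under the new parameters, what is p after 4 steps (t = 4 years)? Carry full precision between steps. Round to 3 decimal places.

Balance m(1−p*) = e·p* gives e = m(1−p*)/p* = 0.266×0.33800/0.66200 = 0.13581.
Starting from p₀ = 0.66200; update p ← p + (dp/dt)·Δt with the new parameters.
step 1: Δp = +0.11778, p = 0.77978
step 2: Δp = +0.02941, p = 0.80919
step 3: Δp = +0.00735, p = 0.81654
step 4: Δp = +0.00183, p = 0.81837

0.818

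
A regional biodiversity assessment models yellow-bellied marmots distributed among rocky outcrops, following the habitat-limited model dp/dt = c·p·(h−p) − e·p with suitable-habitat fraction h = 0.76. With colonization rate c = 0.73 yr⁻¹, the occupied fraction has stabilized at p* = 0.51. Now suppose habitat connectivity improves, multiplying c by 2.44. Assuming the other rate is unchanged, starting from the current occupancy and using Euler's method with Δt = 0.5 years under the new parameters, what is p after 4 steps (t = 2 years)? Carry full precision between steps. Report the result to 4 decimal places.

0.6500

Balance c(h−p*) = e gives e = 0.73×(0.76 − 0.51000) = 0.18250.
Starting from p₀ = 0.51000; update p ← p + (dp/dt)·Δt with the new parameters.
p: 0.51000 → 0.57701  (Δp = +0.06701)
p: 0.57701 → 0.61840  (Δp = +0.04138)
p: 0.61840 → 0.63995  (Δp = +0.02156)
p: 0.63995 → 0.64998  (Δp = +0.01002)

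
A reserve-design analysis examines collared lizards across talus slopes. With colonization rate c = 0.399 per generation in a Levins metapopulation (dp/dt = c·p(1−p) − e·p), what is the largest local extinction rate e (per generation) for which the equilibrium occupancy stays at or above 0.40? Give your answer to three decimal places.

0.239

1 − e/c ≥ 0.40 ⇒ e ≤ c(1 − 0.40) = 0.399 × 0.6000.
e_max = 0.2394.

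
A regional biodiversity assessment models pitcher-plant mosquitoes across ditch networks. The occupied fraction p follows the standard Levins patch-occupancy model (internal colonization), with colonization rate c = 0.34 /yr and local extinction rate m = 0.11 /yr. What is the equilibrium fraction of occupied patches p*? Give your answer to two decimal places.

0.68

Setting dp/dt = 0 and dividing through by p* gives c·(1−p*) = m.
So p* = 1 − m/c = 1 − 0.11/0.34 = 1 − 0.3235 = 0.6765.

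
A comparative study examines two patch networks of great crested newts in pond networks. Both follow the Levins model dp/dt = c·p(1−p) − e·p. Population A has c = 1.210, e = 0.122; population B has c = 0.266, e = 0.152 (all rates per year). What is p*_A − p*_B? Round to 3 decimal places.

A: p*_A = 1 − 0.122/1.210 = 0.8992.
B: p*_B = 1 − 0.152/0.266 = 0.4286.
p*_A − p*_B = 0.8992 − 0.4286 = 0.4706.

0.471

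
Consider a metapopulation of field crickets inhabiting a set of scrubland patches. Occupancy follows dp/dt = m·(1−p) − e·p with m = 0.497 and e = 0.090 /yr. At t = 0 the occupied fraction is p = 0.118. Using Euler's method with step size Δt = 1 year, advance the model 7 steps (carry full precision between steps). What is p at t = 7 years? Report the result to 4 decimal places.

Update rule: p ← p + [m·(1−p) − e·p]·Δt with Δt = 1.
  1  |  dp/dt·Δt = +0.427734  |  p_1 = 0.545734
  2  |  dp/dt·Δt = +0.176654  |  p_2 = 0.722388
  3  |  dp/dt·Δt = +0.072958  |  p_3 = 0.795346
  4  |  dp/dt·Δt = +0.030132  |  p_4 = 0.825478
  5  |  dp/dt·Δt = +0.012444  |  p_5 = 0.837922
  6  |  dp/dt·Δt = +0.005140  |  p_6 = 0.843062
  7  |  dp/dt·Δt = +0.002123  |  p_7 = 0.845185

0.8452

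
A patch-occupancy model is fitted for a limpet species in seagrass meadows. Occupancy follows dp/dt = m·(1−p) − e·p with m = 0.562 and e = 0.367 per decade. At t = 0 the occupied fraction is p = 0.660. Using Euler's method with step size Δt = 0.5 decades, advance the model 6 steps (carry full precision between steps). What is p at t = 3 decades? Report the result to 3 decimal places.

Update rule: p ← p + [m·(1−p) − e·p]·Δt with Δt = 0.5.
step 1: Δp = -0.02557, p = 0.63443
step 2: Δp = -0.01369, p = 0.62074
step 3: Δp = -0.00733, p = 0.61340
step 4: Δp = -0.00393, p = 0.60948
step 5: Δp = -0.00210, p = 0.60738
step 6: Δp = -0.00113, p = 0.60625

0.606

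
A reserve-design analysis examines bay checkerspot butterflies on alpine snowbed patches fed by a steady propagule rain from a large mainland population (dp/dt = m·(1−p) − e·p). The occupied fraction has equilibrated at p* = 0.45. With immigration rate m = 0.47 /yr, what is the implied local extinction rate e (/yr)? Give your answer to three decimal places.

At equilibrium m(1−p*) = e·p*, so e = m(1−p*)/p*.
e = 0.47 × 0.5500 / 0.45 = 0.5744.

0.574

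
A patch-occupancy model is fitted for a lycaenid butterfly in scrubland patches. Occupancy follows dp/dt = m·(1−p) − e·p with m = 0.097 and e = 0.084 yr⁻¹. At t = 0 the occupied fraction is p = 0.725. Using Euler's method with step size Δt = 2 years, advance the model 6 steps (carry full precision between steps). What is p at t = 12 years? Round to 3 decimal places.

0.549

Update rule: p ← p + [m·(1−p) − e·p]·Δt with Δt = 2.
step 1: Δp = -0.06845, p = 0.65655
step 2: Δp = -0.04367, p = 0.61288
step 3: Δp = -0.02786, p = 0.58502
step 4: Δp = -0.01778, p = 0.56724
step 5: Δp = -0.01134, p = 0.55590
step 6: Δp = -0.00724, p = 0.54866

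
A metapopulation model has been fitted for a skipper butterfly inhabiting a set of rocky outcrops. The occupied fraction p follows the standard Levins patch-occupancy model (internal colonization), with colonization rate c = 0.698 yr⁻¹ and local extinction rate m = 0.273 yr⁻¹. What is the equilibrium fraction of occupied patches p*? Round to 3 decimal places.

Setting dp/dt = 0 and dividing through by p* gives c·(1−p*) = m.
So p* = 1 − m/c = 1 − 0.273/0.698 = 1 − 0.3911 = 0.6089.

0.609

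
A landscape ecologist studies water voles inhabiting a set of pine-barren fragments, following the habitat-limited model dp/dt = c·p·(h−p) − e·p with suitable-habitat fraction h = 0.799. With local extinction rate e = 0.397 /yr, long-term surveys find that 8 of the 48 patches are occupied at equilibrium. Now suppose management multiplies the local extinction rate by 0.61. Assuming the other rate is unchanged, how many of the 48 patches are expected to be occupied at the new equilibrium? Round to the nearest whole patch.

Observed p* = 8/48 = 0.16667.
Balance c(h−p*) = e gives c = e/(0.799 − 0.16667) = 0.397/0.63233 = 0.62784.
New p* = 0.799 − e/c = 0.799 − 0.24217/0.62784 = 0.41328.
Expected occupied = 48 × 0.41328 = 19.84 ≈ 20.

20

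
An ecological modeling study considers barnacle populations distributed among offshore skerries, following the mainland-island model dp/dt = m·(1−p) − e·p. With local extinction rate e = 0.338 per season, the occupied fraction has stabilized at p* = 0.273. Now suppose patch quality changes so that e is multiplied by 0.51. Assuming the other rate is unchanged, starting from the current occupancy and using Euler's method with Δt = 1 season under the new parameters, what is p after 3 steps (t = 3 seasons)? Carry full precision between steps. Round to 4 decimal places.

0.3721

Balance m(1−p*) = e·p* gives m = e·p*/(1−p*) = 0.338×0.27300/0.72700 = 0.12692.
Starting from p₀ = 0.27300; update p ← p + (dp/dt)·Δt with the new parameters.
step 1: Δp = +0.04521, p = 0.31821
step 2: Δp = +0.03168, p = 0.34990
step 3: Δp = +0.02220, p = 0.37209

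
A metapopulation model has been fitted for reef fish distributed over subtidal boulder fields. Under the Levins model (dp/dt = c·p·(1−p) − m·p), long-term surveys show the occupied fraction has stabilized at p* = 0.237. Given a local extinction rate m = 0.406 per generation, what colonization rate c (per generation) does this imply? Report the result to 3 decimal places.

0.532

At equilibrium c(1−p*) = m, so c = m/(1−p*).
c = 0.406/(1 − 0.237) = 0.406/0.7630 = 0.5321.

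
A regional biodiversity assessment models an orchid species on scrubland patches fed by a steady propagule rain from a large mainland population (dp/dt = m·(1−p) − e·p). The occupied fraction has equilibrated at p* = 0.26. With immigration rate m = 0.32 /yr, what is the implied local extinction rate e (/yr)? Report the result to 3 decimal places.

At equilibrium m(1−p*) = e·p*, so e = m(1−p*)/p*.
e = 0.32 × 0.7400 / 0.26 = 0.9108.

0.911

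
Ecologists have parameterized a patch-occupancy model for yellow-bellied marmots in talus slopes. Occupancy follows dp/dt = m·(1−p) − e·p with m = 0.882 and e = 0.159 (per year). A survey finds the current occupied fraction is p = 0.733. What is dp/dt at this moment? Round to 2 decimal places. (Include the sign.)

0.12

Colonization term: m·(1−p) = 0.882×0.2670 = 0.23549.
Extinction term: e·p = 0.11655.
dp/dt = 0.23549 − 0.11655 = 0.11895.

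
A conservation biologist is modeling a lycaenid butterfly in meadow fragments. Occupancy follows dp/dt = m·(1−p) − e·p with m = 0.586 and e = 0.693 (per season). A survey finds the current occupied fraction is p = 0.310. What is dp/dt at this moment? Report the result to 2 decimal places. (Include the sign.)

0.19

Colonization term: m·(1−p) = 0.586×0.6900 = 0.40434.
Extinction term: e·p = 0.21483.
dp/dt = 0.40434 − 0.21483 = 0.18951.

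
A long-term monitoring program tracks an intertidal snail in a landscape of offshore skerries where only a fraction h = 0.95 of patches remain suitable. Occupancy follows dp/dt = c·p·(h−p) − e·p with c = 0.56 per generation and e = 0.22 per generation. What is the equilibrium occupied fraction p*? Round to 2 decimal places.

Setting dp/dt = 0 and dividing by p* gives c·(h−p*) = e.
So p* = h − e/c = 0.95 − 0.22/0.56 = 0.95 − 0.3929 = 0.5571.

0.56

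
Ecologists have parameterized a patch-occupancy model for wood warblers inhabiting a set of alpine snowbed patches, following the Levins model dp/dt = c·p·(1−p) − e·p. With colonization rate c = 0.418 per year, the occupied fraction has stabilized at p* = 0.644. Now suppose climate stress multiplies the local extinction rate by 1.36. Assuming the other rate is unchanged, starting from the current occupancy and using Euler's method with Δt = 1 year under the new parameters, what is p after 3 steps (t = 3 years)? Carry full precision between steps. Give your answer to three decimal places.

0.569

Balance c(1−p*) = e gives e = 0.418×(1 − 0.64400) = 0.14881.
Starting from p₀ = 0.64400; update p ← p + (dp/dt)·Δt with the new parameters.
step 1: Δp = -0.03450, p = 0.60950
step 2: Δp = -0.02386, p = 0.58564
step 3: Δp = -0.01709, p = 0.56855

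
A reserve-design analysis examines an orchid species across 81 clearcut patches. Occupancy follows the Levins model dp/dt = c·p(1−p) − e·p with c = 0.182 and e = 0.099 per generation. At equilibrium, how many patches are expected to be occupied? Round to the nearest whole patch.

37

p* = 1 − e/c = 1 − 0.099/0.182 = 0.4560.
Expected occupied patches = N × p* = 81 × 0.4560 = 36.94 ≈ 37.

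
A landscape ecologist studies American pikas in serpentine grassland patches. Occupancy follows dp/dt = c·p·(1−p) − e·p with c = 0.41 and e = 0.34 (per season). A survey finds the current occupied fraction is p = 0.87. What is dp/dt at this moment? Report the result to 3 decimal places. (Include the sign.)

Colonization term: c·p·(1−p) = 0.41×0.87×0.1300 = 0.04637.
Extinction term: e·p = 0.29580.
dp/dt = 0.04637 − 0.29580 = -0.24943.

-0.249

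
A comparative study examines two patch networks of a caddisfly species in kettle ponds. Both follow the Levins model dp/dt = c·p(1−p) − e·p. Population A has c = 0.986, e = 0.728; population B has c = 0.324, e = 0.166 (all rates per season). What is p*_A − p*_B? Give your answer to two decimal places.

-0.23

A: p*_A = 1 − 0.728/0.986 = 0.2617.
B: p*_B = 1 − 0.166/0.324 = 0.4877.
p*_A − p*_B = 0.2617 − 0.4877 = -0.2260.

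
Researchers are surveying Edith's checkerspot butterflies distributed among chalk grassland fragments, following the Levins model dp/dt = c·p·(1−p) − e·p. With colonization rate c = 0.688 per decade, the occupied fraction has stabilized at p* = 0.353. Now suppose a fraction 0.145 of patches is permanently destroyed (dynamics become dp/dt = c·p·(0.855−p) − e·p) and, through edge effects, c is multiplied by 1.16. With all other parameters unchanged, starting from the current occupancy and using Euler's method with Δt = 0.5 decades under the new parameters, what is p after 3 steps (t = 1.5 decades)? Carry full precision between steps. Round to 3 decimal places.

0.333

Balance c(1−p*) = e gives e = 0.688×(1 − 0.35300) = 0.44514.
Starting from p₀ = 0.35300; update p ← p + (dp/dt)·Δt with the new parameters.
p: 0.35300 → 0.34515  (Δp = -0.00785)
p: 0.34515 → 0.33855  (Δp = -0.00660)
p: 0.33855 → 0.33297  (Δp = -0.00558)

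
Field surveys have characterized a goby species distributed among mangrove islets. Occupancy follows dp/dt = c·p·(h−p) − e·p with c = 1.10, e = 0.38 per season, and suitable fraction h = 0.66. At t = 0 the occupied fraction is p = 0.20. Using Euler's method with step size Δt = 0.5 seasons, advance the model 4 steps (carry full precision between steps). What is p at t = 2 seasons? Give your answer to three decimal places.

Update rule: p ← p + [c·p·(h−p) − e·p]·Δt with Δt = 0.5.
t = 0.5: p = 0.20000 + (+0.01260) = 0.21260
t = 1: p = 0.21260 + (+0.01192) = 0.22452
t = 1.5: p = 0.22452 + (+0.01112) = 0.23564
t = 2: p = 0.23564 + (+0.01023) = 0.24586

0.246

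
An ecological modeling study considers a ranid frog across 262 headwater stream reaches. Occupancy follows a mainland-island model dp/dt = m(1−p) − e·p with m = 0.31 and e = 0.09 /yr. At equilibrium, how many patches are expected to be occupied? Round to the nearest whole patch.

p* = m/(m+e) = 0.31/0.4000 = 0.7750.
Expected occupied patches = N × p* = 262 × 0.7750 = 203.05 ≈ 203.

203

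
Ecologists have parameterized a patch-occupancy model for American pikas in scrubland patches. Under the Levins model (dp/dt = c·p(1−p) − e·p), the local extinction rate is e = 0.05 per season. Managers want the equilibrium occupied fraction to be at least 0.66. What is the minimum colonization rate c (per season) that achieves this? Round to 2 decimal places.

0.15

p* = 1 − e/c ≥ 0.66 requires e/c ≤ 0.3400, i.e. c ≥ e/0.3400.
c_min = 0.05/0.3400 = 0.1471.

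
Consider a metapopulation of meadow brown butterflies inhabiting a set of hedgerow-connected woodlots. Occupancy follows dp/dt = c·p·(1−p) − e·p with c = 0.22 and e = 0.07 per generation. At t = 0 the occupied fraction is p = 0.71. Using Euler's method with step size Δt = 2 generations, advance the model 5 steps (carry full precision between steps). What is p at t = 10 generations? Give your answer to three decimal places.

Update rule: p ← p + [c·p·(1−p) − e·p]·Δt with Δt = 2.
t = 2: p = 0.71000 + (-0.00880) = 0.70120
t = 4: p = 0.70120 + (-0.00598) = 0.69522
t = 6: p = 0.69522 + (-0.00410) = 0.69112
t = 8: p = 0.69112 + (-0.00283) = 0.68829
t = 10: p = 0.68829 + (-0.00196) = 0.68633

0.686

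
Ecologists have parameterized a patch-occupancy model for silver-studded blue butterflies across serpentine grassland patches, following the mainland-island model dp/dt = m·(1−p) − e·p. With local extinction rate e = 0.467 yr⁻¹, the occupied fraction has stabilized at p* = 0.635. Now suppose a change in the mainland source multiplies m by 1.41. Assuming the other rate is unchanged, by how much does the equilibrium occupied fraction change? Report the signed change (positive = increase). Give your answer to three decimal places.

Balance m(1−p*) = e·p* gives m = e·p*/(1−p*) = 0.467×0.63500/0.36500 = 0.81245.
New p* = m/(m+e) = 1.14555/(1.14555+0.46700) = 0.71040.
Δp* = 0.71040 − 0.63500 = +0.07540.

0.075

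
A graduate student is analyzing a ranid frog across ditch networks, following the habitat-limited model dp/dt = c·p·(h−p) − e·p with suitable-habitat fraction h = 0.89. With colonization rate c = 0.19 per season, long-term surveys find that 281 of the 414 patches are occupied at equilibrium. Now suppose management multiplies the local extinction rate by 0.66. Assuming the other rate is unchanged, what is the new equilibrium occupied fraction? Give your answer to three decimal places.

0.751

Observed p* = 281/414 = 0.67874.
Balance c(h−p*) = e gives e = 0.19×(0.89 − 0.67874) = 0.04014.
New p* = 0.89 − e/c = 0.89 − 0.02649/0.19000 = 0.75058.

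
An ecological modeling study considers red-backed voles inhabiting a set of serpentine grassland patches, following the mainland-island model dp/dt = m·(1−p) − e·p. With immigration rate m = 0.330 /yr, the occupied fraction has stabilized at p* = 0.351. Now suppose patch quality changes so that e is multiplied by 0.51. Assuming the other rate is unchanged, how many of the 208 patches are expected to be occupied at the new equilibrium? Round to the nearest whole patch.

107

Balance m(1−p*) = e·p* gives e = m(1−p*)/p* = 0.330×0.64900/0.35100 = 0.61017.
New p* = m/(m+e) = 0.33000/(0.33000+0.31119) = 0.51467.
Expected occupied = 208 × 0.51467 = 107.05 ≈ 107.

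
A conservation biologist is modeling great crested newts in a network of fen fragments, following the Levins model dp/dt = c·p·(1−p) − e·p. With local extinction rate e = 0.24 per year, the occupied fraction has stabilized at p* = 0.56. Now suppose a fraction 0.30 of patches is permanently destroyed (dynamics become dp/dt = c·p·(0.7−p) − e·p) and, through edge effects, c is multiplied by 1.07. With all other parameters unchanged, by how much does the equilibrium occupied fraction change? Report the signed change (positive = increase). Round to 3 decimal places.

Balance c(1−p*) = e gives c = e/(1 − 0.56000) = 0.24/0.44000 = 0.54545.
New p* = 0.7 − e/c = 0.7 − 0.24000/0.58363 = 0.28878.
Δp* = 0.28878 − 0.56000 = -0.27122.

-0.271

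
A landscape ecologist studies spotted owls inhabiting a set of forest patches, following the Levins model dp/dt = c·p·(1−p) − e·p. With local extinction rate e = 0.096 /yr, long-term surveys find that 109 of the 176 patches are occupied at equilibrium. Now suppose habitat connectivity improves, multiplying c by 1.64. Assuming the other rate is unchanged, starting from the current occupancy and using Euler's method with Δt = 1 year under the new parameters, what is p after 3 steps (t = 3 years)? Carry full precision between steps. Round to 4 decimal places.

Observed p* = 109/176 = 0.61932.
Balance c(1−p*) = e gives c = e/(1 − 0.61932) = 0.096/0.38068 = 0.25218.
Starting from p₀ = 0.61932; update p ← p + (dp/dt)·Δt with the new parameters.
  1  |  dp/dt·Δt = +0.038051  |  p_1 = 0.657369
  2  |  dp/dt·Δt = +0.030044  |  p_2 = 0.687413
  3  |  dp/dt·Δt = +0.022876  |  p_3 = 0.710289

0.7103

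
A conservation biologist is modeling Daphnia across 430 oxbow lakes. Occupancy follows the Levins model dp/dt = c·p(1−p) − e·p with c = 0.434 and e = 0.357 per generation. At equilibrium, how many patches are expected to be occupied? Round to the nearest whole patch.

p* = 1 − e/c = 1 − 0.357/0.434 = 0.1774.
Expected occupied patches = N × p* = 430 × 0.1774 = 76.29 ≈ 76.

76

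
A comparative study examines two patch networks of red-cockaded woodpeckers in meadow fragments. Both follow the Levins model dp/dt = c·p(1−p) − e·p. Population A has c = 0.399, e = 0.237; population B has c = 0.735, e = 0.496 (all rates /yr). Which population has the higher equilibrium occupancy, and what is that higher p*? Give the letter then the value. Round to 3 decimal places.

A: p*_A = 1 − 0.237/0.399 = 0.4060.
B: p*_B = 1 − 0.496/0.735 = 0.3252.
A is higher at 0.4060.

A, 0.406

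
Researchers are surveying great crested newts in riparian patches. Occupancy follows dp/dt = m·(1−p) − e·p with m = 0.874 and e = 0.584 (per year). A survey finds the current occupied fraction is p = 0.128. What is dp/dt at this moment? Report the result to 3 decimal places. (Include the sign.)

Colonization term: m·(1−p) = 0.874×0.8720 = 0.76213.
Extinction term: e·p = 0.07475.
dp/dt = 0.76213 − 0.07475 = 0.68738.

0.687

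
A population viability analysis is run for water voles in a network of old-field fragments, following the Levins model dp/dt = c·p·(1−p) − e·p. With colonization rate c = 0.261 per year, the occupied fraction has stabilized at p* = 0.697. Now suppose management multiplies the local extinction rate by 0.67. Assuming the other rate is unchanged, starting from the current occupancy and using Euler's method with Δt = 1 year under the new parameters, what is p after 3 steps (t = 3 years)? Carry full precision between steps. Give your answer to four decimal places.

Balance c(1−p*) = e gives e = 0.261×(1 − 0.69700) = 0.07908.
Starting from p₀ = 0.69700; update p ← p + (dp/dt)·Δt with the new parameters.
step 1: Δp = +0.01819, p = 0.71519
step 2: Δp = +0.01527, p = 0.73046
step 3: Δp = +0.01268, p = 0.74314

0.7431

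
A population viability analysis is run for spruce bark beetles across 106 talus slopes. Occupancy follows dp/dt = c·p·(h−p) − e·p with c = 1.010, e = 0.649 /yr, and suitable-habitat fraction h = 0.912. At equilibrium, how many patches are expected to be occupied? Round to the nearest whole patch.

29

p* = h − e/c = 0.912 − 0.6426 = 0.2694.
Expected occupied patches = N × p* = 106 × 0.2694 = 28.56 ≈ 29.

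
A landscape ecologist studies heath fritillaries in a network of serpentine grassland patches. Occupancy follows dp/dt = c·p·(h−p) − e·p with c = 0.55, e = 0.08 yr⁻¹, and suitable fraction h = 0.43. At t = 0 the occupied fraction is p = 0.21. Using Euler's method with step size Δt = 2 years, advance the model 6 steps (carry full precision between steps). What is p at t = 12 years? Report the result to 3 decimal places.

0.273

Update rule: p ← p + [c·p·(h−p) − e·p]·Δt with Δt = 2.
step 1: Δp = +0.01722, p = 0.22722
step 2: Δp = +0.01433, p = 0.24155
step 3: Δp = +0.01142, p = 0.25297
step 4: Δp = +0.00879, p = 0.26176
step 5: Δp = +0.00656, p = 0.26832
step 6: Δp = +0.00479, p = 0.27311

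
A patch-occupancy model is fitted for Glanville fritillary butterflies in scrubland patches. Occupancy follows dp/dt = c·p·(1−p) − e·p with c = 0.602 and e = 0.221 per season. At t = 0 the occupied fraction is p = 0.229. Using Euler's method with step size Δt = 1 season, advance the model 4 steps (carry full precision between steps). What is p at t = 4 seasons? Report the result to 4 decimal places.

0.4598

Update rule: p ← p + [c·p·(1−p) − e·p]·Δt with Δt = 1.
t = 1: p = 0.22900 + (+0.05568) = 0.28468
t = 2: p = 0.28468 + (+0.05968) = 0.34435
t = 3: p = 0.34435 + (+0.05981) = 0.40417
t = 4: p = 0.40417 + (+0.05565) = 0.45982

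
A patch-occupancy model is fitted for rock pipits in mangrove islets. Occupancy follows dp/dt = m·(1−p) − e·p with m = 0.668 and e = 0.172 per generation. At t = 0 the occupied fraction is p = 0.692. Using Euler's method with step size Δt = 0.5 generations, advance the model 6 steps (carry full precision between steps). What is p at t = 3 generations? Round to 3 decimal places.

Update rule: p ← p + [m·(1−p) − e·p]·Δt with Δt = 0.5.
t = 0.5: p = 0.69200 + (+0.04336) = 0.73536
t = 1: p = 0.73536 + (+0.02515) = 0.76051
t = 1.5: p = 0.76051 + (+0.01459) = 0.77510
t = 2: p = 0.77510 + (+0.00846) = 0.78356
t = 2.5: p = 0.78356 + (+0.00491) = 0.78846
t = 3: p = 0.78846 + (+0.00285) = 0.79131

0.791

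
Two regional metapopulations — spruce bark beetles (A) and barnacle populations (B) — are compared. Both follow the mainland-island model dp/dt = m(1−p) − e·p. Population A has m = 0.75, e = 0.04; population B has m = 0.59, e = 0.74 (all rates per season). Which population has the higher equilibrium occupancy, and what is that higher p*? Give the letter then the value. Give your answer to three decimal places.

A: p*_A = m/(m+e) = 0.75/0.7900 = 0.9494.
B: p*_B = 0.59/1.3300 = 0.4436.
A is higher at 0.9494.

A, 0.949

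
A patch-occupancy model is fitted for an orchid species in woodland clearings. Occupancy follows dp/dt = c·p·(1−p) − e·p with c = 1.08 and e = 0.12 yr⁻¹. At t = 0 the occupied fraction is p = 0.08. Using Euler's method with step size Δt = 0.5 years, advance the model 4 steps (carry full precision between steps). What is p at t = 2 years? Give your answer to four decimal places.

Update rule: p ← p + [c·p·(1−p) − e·p]·Δt with Δt = 0.5.
step 1: Δp = +0.03494, p = 0.11494
step 2: Δp = +0.04804, p = 0.16298
step 3: Δp = +0.06389, p = 0.22687
step 4: Δp = +0.08110, p = 0.30797

0.3080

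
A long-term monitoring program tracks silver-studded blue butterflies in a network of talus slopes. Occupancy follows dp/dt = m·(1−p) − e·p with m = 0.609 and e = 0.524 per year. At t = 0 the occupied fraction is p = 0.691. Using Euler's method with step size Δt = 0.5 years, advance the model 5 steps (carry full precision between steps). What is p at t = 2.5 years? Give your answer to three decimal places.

0.540

Update rule: p ← p + [m·(1−p) − e·p]·Δt with Δt = 0.5.
p: 0.69100 → 0.60405  (Δp = -0.08695)
p: 0.60405 → 0.56636  (Δp = -0.03769)
p: 0.56636 → 0.55001  (Δp = -0.01634)
p: 0.55001 → 0.54293  (Δp = -0.00708)
p: 0.54293 → 0.53986  (Δp = -0.00307)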